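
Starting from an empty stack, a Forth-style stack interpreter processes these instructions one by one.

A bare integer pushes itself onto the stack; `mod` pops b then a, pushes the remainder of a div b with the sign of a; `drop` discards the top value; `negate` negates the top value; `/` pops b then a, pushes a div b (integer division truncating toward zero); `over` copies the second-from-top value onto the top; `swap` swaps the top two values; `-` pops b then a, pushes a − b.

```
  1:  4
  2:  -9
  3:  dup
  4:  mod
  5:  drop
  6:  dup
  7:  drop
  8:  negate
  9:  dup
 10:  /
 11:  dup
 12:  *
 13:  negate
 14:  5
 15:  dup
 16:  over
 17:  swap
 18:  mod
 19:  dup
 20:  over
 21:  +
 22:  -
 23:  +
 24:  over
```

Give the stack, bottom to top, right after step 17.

[-1, 5, 5, 5]

4       [4]
-9      [4, -9]
dup     [4, -9, -9]
mod     [4, 0]
drop    [4]
dup     [4, 4]
drop    [4]
negate  [-4]
dup     [-4, -4]
/       [1]
dup     [1, 1]
*       [1]
negate  [-1]
5       [-1, 5]
dup     [-1, 5, 5]
over    [-1, 5, 5, 5]
swap    [-1, 5, 5, 5]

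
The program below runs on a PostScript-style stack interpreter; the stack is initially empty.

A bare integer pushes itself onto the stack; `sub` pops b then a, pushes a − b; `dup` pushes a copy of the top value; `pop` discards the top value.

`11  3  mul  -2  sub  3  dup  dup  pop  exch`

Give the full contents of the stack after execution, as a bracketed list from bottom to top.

11   : 11
3    : 11 3
mul  : 33
-2   : 33 -2
sub  : 35
3    : 35 3
dup  : 35 3 3
dup  : 35 3 3 3
pop  : 35 3 3
exch : 35 3 3

[35, 3, 3]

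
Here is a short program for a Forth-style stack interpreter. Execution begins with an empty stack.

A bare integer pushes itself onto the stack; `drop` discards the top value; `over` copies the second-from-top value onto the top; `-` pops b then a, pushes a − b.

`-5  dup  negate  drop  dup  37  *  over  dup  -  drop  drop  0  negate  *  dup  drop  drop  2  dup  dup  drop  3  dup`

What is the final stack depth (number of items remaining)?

-5     -> [-5]
dup    -> [-5, -5]
negate -> [-5, 5]
drop   -> [-5]
dup    -> [-5, -5]
37     -> [-5, -5, 37]
*      -> [-5, -185]
over   -> [-5, -185, -5]
dup    -> [-5, -185, -5, -5]
-      -> [-5, -185, 0]
drop   -> [-5, -185]
drop   -> [-5]
0      -> [-5, 0]
negate -> [-5, 0]
*      -> [0]
dup    -> [0, 0]
drop   -> [0]
drop   -> []
2      -> [2]
dup    -> [2, 2]
dup    -> [2, 2, 2]
drop   -> [2, 2]
3      -> [2, 2, 3]
dup    -> [2, 2, 3, 3]

4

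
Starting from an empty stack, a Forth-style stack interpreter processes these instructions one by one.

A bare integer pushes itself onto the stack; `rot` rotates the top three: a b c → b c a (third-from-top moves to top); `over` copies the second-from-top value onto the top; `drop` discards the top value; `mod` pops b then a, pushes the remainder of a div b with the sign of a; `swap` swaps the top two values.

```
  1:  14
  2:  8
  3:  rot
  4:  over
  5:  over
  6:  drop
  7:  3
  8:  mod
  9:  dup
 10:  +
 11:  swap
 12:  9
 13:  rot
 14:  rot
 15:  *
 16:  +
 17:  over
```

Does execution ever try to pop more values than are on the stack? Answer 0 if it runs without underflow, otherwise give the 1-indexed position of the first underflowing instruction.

3

14  14
8   14 8
rot  — needs 3 operands, stack has 2 → underflow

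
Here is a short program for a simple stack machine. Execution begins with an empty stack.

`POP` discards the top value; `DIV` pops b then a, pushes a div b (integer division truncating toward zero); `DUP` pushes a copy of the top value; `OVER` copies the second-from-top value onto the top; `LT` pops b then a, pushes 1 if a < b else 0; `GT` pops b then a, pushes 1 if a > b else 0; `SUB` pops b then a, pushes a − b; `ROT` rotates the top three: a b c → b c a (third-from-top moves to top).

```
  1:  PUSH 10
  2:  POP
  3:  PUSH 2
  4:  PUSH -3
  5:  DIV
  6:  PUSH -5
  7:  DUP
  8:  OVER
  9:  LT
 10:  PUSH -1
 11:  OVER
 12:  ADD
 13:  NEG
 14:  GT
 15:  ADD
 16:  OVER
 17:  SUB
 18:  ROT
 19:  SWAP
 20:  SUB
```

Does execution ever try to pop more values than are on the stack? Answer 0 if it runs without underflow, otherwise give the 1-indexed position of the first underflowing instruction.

18

PUSH 10 : 10
POP     : (empty)
PUSH 2  : 2
PUSH -3 : 2 -3
DIV     : 0
PUSH -5 : 0 -5
DUP     : 0 -5 -5
OVER    : 0 -5 -5 -5
LT      : 0 -5 0
PUSH -1 : 0 -5 0 -1
OVER    : 0 -5 0 -1 0
ADD     : 0 -5 0 -1
NEG     : 0 -5 0 1
GT      : 0 -5 0
ADD     : 0 -5
OVER    : 0 -5 0
SUB     : 0 -5
ROT  — needs 3 operands, stack has 2 → underflow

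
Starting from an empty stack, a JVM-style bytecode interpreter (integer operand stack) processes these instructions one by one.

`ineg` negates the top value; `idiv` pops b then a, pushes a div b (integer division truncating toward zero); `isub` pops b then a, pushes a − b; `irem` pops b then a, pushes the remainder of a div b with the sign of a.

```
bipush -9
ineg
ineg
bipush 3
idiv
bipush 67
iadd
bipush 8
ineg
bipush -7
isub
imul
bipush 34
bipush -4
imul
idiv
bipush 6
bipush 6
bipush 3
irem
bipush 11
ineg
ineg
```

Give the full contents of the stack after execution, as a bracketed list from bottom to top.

bipush -9 : [-9]
ineg      : [9]
ineg      : [-9]
bipush 3  : [-9, 3]
idiv      : [-3]
bipush 67 : [-3, 67]
iadd      : [64]
bipush 8  : [64, 8]
ineg      : [64, -8]
bipush -7 : [64, -8, -7]
isub      : [64, -1]
imul      : [-64]
bipush 34 : [-64, 34]
bipush -4 : [-64, 34, -4]
imul      : [-64, -136]
idiv      : [0]
bipush 6  : [0, 6]
bipush 6  : [0, 6, 6]
bipush 3  : [0, 6, 6, 3]
irem      : [0, 6, 0]
bipush 11 : [0, 6, 0, 11]
ineg      : [0, 6, 0, -11]
ineg      : [0, 6, 0, 11]

[0, 6, 0, 11]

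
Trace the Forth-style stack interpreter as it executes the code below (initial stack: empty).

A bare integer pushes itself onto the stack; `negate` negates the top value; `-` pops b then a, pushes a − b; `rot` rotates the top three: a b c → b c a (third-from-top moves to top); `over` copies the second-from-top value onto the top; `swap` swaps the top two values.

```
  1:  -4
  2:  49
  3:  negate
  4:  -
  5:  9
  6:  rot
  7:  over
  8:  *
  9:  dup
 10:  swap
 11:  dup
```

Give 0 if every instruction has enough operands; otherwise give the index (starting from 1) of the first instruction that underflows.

-4     : -4
49     : -4 49
negate : -4 -49
-      : 45
9      : 45 9
rot  — needs 3 operands, stack has 2 → underflow

6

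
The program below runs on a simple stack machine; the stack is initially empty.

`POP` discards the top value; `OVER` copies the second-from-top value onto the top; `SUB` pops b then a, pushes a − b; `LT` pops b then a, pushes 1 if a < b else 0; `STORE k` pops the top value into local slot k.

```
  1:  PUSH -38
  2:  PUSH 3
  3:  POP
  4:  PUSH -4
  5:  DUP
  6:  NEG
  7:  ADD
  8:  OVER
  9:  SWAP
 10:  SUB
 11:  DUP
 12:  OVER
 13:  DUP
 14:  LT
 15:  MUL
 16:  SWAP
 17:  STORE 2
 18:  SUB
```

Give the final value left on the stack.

-38

PUSH -38 : -38
PUSH 3   : -38 3
POP      : -38
PUSH -4  : -38 -4
DUP      : -38 -4 -4
NEG      : -38 -4 4
ADD      : -38 0
OVER     : -38 0 -38
SWAP     : -38 -38 0
SUB      : -38 -38
DUP      : -38 -38 -38
OVER     : -38 -38 -38 -38
DUP      : -38 -38 -38 -38 -38
LT       : -38 -38 -38 0
MUL      : -38 -38 0
SWAP     : -38 0 -38
STORE 2  : -38 0
SUB      : -38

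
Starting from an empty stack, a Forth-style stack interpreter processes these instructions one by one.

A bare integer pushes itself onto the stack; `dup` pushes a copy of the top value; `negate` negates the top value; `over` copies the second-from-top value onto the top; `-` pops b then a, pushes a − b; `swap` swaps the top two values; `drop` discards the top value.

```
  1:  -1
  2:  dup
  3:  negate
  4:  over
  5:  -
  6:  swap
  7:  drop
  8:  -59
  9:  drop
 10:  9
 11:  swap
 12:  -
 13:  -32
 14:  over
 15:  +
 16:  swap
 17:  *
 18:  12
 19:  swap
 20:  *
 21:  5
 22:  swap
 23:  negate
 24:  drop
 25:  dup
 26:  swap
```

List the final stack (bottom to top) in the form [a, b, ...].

-1     : -1
dup    : -1 -1
negate : -1 1
over   : -1 1 -1
-      : -1 2
swap   : 2 -1
drop   : 2
-59    : 2 -59
drop   : 2
9      : 2 9
swap   : 9 2
-      : 7
-32    : 7 -32
over   : 7 -32 7
+      : 7 -25
swap   : -25 7
*      : -175
12     : -175 12
swap   : 12 -175
*      : -2100
5      : -2100 5
swap   : 5 -2100
negate : 5 2100
drop   : 5
dup    : 5 5
swap   : 5 5

[5, 5]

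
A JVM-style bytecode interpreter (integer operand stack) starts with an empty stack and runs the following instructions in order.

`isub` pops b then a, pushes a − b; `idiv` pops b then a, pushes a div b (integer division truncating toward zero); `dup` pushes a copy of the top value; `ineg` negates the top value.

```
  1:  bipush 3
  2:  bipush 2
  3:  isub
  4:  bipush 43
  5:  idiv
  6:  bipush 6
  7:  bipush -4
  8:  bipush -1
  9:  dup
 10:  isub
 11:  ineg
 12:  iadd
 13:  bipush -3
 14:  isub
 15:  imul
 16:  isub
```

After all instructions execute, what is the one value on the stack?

6

bipush 3  -> [3]
bipush 2  -> [3, 2]
isub      -> [1]
bipush 43 -> [1, 43]
idiv      -> [0]
bipush 6  -> [0, 6]
bipush -4 -> [0, 6, -4]
bipush -1 -> [0, 6, -4, -1]
dup       -> [0, 6, -4, -1, -1]
isub      -> [0, 6, -4, 0]
ineg      -> [0, 6, -4, 0]
iadd      -> [0, 6, -4]
bipush -3 -> [0, 6, -4, -3]
isub      -> [0, 6, -1]
imul      -> [0, -6]
isub      -> [6]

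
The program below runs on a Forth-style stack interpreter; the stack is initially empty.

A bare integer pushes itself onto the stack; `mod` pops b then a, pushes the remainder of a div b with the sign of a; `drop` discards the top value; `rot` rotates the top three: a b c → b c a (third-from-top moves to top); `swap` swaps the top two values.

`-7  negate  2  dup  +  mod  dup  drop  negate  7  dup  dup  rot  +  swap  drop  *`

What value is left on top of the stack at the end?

-42

-7     → -7
negate → 7
2      → 7 2
dup    → 7 2 2
+      → 7 4
mod    → 3
dup    → 3 3
drop   → 3
negate → -3
7      → -3 7
dup    → -3 7 7
dup    → -3 7 7 7
rot    → -3 7 7 7
+      → -3 7 14
swap   → -3 14 7
drop   → -3 14
*      → -42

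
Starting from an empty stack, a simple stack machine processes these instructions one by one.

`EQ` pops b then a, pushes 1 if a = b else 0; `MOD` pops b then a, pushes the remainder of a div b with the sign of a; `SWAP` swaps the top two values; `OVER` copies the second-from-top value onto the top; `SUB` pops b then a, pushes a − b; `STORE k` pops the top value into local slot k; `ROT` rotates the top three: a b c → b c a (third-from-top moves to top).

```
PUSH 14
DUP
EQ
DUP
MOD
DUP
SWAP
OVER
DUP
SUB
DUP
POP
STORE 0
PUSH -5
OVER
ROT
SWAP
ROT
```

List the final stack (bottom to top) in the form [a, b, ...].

PUSH 14  14
DUP      14 14
EQ       1
DUP      1 1
MOD      0
DUP      0 0
SWAP     0 0
OVER     0 0 0
DUP      0 0 0 0
SUB      0 0 0
DUP      0 0 0 0
POP      0 0 0
STORE 0  0 0
PUSH -5  0 0 -5
OVER     0 0 -5 0
ROT      0 -5 0 0
SWAP     0 -5 0 0
ROT      0 0 0 -5

[0, 0, 0, -5]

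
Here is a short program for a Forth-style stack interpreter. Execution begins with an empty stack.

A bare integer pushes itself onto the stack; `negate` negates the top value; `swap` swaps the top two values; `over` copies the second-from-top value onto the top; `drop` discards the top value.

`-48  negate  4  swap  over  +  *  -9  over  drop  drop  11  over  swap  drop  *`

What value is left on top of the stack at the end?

-48     [-48]
negate  [48]
4       [48, 4]
swap    [4, 48]
over    [4, 48, 4]
+       [4, 52]
*       [208]
-9      [208, -9]
over    [208, -9, 208]
drop    [208, -9]
drop    [208]
11      [208, 11]
over    [208, 11, 208]
swap    [208, 208, 11]
drop    [208, 208]
*       [43264]

43264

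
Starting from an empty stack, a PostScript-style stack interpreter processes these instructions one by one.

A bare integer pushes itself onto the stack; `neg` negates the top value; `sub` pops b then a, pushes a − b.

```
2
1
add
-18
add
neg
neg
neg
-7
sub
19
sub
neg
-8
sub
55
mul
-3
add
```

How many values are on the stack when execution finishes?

2   : 2
1   : 2 1
add : 3
-18 : 3 -18
add : -15
neg : 15
neg : -15
neg : 15
-7  : 15 -7
sub : 22
19  : 22 19
sub : 3
neg : -3
-8  : -3 -8
sub : 5
55  : 5 55
mul : 275
-3  : 275 -3
add : 272

1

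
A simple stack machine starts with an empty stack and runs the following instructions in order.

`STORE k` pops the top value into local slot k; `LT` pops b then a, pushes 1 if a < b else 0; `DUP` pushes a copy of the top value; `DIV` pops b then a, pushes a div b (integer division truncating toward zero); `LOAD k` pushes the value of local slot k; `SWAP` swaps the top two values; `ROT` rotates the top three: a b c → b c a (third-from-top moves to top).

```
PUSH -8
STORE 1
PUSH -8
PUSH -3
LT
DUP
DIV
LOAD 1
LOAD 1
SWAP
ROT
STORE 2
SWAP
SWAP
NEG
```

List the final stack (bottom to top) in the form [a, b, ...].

[-8, 8]

PUSH -8 -> -8
STORE 1 -> (empty)
PUSH -8 -> -8
PUSH -3 -> -8 -3
LT      -> 1
DUP     -> 1 1
DIV     -> 1
LOAD 1  -> 1 -8
LOAD 1  -> 1 -8 -8
SWAP    -> 1 -8 -8
ROT     -> -8 -8 1
STORE 2 -> -8 -8
SWAP    -> -8 -8
SWAP    -> -8 -8
NEG     -> -8 8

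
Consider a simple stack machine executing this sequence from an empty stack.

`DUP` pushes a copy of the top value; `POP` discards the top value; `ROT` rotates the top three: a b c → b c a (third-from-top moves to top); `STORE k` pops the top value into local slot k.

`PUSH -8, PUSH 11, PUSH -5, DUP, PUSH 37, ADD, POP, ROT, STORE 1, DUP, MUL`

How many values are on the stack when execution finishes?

PUSH -8  -8
PUSH 11  -8 11
PUSH -5  -8 11 -5
DUP      -8 11 -5 -5
PUSH 37  -8 11 -5 -5 37
ADD      -8 11 -5 32
POP      -8 11 -5
ROT      11 -5 -8
STORE 1  11 -5
DUP      11 -5 -5
MUL      11 25

2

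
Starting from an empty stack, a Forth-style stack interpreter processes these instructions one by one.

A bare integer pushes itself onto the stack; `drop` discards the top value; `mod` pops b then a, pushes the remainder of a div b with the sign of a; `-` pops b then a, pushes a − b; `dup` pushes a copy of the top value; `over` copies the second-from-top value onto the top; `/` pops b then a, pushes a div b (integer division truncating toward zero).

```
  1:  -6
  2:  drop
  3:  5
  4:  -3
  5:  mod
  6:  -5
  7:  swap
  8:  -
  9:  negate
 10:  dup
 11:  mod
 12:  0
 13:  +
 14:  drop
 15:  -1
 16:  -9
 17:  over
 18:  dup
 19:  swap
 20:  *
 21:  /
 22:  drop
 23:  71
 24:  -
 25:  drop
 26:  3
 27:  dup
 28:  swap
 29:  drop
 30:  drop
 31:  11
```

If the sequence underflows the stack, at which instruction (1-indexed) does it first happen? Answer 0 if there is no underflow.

0

-6     : -6
drop   : (empty)
5      : 5
-3     : 5 -3
mod    : 2
-5     : 2 -5
swap   : -5 2
-      : -7
negate : 7
dup    : 7 7
mod    : 0
0      : 0 0
+      : 0
drop   : (empty)
-1     : -1
-9     : -1 -9
over   : -1 -9 -1
dup    : -1 -9 -1 -1
swap   : -1 -9 -1 -1
*      : -1 -9 1
/      : -1 -9
drop   : -1
71     : -1 71
-      : -72
drop   : (empty)
3      : 3
dup    : 3 3
swap   : 3 3
drop   : 3
drop   : (empty)
11     : 11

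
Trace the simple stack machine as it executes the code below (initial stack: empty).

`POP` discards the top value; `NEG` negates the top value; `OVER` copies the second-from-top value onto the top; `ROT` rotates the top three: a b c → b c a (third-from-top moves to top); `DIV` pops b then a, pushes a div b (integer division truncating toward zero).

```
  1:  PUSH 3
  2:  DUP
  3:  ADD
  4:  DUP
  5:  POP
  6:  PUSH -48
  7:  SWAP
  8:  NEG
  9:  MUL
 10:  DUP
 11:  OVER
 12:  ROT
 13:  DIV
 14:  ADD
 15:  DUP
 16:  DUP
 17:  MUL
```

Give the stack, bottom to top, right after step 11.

PUSH 3   : [3]
DUP      : [3, 3]
ADD      : [6]
DUP      : [6, 6]
POP      : [6]
PUSH -48 : [6, -48]
SWAP     : [-48, 6]
NEG      : [-48, -6]
MUL      : [288]
DUP      : [288, 288]
OVER     : [288, 288, 288]

[288, 288, 288]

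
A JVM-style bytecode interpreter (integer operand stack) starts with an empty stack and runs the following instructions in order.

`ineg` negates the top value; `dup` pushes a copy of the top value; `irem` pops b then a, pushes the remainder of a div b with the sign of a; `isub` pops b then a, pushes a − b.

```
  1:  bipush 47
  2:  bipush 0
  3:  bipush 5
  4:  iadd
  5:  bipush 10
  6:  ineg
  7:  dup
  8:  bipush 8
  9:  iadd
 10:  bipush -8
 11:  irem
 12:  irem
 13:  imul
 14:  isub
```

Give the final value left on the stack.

bipush 47 → [47]
bipush 0  → [47, 0]
bipush 5  → [47, 0, 5]
iadd      → [47, 5]
bipush 10 → [47, 5, 10]
ineg      → [47, 5, -10]
dup       → [47, 5, -10, -10]
bipush 8  → [47, 5, -10, -10, 8]
iadd      → [47, 5, -10, -2]
bipush -8 → [47, 5, -10, -2, -8]
irem      → [47, 5, -10, -2]
irem      → [47, 5, 0]
imul      → [47, 0]
isub      → [47]

47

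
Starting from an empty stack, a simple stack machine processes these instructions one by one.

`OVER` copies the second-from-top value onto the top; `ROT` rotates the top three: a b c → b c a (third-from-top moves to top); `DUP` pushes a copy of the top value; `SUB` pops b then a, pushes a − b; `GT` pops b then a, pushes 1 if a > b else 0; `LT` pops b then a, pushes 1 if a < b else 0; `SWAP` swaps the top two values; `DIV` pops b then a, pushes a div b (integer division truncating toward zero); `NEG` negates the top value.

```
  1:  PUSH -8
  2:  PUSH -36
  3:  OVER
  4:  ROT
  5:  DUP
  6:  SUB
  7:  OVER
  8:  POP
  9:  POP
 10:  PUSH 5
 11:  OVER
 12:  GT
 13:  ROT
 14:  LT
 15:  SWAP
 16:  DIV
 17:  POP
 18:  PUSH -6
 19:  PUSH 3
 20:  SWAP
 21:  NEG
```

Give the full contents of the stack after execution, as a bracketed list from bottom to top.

PUSH -8  → [-8]
PUSH -36 → [-8, -36]
OVER     → [-8, -36, -8]
ROT      → [-36, -8, -8]
DUP      → [-36, -8, -8, -8]
SUB      → [-36, -8, 0]
OVER     → [-36, -8, 0, -8]
POP      → [-36, -8, 0]
POP      → [-36, -8]
PUSH 5   → [-36, -8, 5]
OVER     → [-36, -8, 5, -8]
GT       → [-36, -8, 1]
ROT      → [-8, 1, -36]
LT       → [-8, 0]
SWAP     → [0, -8]
DIV      → [0]
POP      → []
PUSH -6  → [-6]
PUSH 3   → [-6, 3]
SWAP     → [3, -6]
NEG      → [3, 6]

[3, 6]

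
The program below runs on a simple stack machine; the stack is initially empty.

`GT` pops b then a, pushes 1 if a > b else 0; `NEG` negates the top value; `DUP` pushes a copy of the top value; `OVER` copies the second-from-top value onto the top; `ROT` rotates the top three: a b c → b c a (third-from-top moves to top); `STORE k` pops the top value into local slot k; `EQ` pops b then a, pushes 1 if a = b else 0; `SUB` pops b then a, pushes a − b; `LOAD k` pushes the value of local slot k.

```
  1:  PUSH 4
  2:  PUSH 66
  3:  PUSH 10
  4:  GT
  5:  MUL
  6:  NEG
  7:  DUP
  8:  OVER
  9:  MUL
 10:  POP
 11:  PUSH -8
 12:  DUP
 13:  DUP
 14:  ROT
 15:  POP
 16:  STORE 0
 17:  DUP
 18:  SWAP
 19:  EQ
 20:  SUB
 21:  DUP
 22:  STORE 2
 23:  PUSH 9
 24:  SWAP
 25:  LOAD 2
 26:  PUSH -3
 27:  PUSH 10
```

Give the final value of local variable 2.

-5

PUSH 4  : [4]
PUSH 66 : [4, 66]
PUSH 10 : [4, 66, 10]
GT      : [4, 1]
MUL     : [4]
NEG     : [-4]
DUP     : [-4, -4]
OVER    : [-4, -4, -4]
MUL     : [-4, 16]
POP     : [-4]
PUSH -8 : [-4, -8]
DUP     : [-4, -8, -8]
DUP     : [-4, -8, -8, -8]
ROT     : [-4, -8, -8, -8]
POP     : [-4, -8, -8]
STORE 0 : [-4, -8]
DUP     : [-4, -8, -8]
SWAP    : [-4, -8, -8]
EQ      : [-4, 1]
SUB     : [-5]
DUP     : [-5, -5]
STORE 2 : [-5]
PUSH 9  : [-5, 9]
SWAP    : [9, -5]
LOAD 2  : [9, -5, -5]
PUSH -3 : [9, -5, -5, -3]
PUSH 10 : [9, -5, -5, -3, 10]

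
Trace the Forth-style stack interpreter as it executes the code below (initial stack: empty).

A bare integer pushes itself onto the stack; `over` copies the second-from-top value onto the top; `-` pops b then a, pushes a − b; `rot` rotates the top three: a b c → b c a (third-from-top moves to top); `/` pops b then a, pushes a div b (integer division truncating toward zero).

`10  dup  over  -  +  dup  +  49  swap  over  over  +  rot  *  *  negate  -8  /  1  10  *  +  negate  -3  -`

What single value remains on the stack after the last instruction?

10      [10]
dup     [10, 10]
over    [10, 10, 10]
-       [10, 0]
+       [10]
dup     [10, 10]
+       [20]
49      [20, 49]
swap    [49, 20]
over    [49, 20, 49]
over    [49, 20, 49, 20]
+       [49, 20, 69]
rot     [20, 69, 49]
*       [20, 3381]
*       [67620]
negate  [-67620]
-8      [-67620, -8]
/       [8452]
1       [8452, 1]
10      [8452, 1, 10]
*       [8452, 10]
+       [8462]
negate  [-8462]
-3      [-8462, -3]
-       [-8459]

-8459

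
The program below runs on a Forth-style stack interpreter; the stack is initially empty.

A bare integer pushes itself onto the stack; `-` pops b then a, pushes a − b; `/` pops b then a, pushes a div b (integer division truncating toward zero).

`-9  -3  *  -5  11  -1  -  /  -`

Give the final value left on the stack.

27

-9  -9
-3  -9 -3
*   27
-5  27 -5
11  27 -5 11
-1  27 -5 11 -1
-   27 -5 12
/   27 0
-   27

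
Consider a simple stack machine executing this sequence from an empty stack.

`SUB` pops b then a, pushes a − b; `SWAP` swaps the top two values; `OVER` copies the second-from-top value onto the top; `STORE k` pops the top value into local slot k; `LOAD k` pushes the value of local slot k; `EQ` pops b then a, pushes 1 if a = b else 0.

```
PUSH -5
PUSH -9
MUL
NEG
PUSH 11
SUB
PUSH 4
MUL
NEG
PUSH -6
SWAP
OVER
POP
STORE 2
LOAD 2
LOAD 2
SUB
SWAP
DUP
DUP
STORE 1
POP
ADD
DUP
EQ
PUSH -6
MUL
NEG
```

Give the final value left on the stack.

PUSH -5 -> [-5]
PUSH -9 -> [-5, -9]
MUL     -> [45]
NEG     -> [-45]
PUSH 11 -> [-45, 11]
SUB     -> [-56]
PUSH 4  -> [-56, 4]
MUL     -> [-224]
NEG     -> [224]
PUSH -6 -> [224, -6]
SWAP    -> [-6, 224]
OVER    -> [-6, 224, -6]
POP     -> [-6, 224]
STORE 2 -> [-6]
LOAD 2  -> [-6, 224]
LOAD 2  -> [-6, 224, 224]
SUB     -> [-6, 0]
SWAP    -> [0, -6]
DUP     -> [0, -6, -6]
DUP     -> [0, -6, -6, -6]
STORE 1 -> [0, -6, -6]
POP     -> [0, -6]
ADD     -> [-6]
DUP     -> [-6, -6]
EQ      -> [1]
PUSH -6 -> [1, -6]
MUL     -> [-6]
NEG     -> [6]

6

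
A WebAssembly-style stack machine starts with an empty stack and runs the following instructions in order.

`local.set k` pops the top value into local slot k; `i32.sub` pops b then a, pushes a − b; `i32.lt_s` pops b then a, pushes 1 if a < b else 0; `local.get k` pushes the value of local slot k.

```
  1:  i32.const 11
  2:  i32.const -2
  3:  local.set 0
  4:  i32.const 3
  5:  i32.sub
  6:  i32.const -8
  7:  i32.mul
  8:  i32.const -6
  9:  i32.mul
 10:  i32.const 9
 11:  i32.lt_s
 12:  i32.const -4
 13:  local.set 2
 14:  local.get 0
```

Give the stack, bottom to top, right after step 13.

i32.const 11 -> 11
i32.const -2 -> 11 -2
local.set 0  -> 11
i32.const 3  -> 11 3
i32.sub      -> 8
i32.const -8 -> 8 -8
i32.mul      -> -64
i32.const -6 -> -64 -6
i32.mul      -> 384
i32.const 9  -> 384 9
i32.lt_s     -> 0
i32.const -4 -> 0 -4
local.set 2  -> 0

[0]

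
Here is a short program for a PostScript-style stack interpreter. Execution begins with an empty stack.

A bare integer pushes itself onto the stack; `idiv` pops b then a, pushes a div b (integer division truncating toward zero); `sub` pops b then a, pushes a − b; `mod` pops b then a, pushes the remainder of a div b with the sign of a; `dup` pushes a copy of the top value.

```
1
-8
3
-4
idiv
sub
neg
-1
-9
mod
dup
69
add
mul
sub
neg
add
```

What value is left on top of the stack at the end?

1     [1]
-8    [1, -8]
3     [1, -8, 3]
-4    [1, -8, 3, -4]
idiv  [1, -8, 0]
sub   [1, -8]
neg   [1, 8]
-1    [1, 8, -1]
-9    [1, 8, -1, -9]
mod   [1, 8, -1]
dup   [1, 8, -1, -1]
69    [1, 8, -1, -1, 69]
add   [1, 8, -1, 68]
mul   [1, 8, -68]
sub   [1, 76]
neg   [1, -76]
add   [-75]

-75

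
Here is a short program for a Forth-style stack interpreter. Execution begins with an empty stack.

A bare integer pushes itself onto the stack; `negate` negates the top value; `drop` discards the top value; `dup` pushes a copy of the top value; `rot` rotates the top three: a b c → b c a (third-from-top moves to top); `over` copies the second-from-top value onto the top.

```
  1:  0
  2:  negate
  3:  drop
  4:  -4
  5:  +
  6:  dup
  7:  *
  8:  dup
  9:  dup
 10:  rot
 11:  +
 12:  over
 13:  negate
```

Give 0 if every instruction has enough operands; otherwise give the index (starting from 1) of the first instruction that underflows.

0      : [0]
negate : [0]
drop   : []
-4     : [-4]
+  — needs 2 operands, stack has 1 → underflow

5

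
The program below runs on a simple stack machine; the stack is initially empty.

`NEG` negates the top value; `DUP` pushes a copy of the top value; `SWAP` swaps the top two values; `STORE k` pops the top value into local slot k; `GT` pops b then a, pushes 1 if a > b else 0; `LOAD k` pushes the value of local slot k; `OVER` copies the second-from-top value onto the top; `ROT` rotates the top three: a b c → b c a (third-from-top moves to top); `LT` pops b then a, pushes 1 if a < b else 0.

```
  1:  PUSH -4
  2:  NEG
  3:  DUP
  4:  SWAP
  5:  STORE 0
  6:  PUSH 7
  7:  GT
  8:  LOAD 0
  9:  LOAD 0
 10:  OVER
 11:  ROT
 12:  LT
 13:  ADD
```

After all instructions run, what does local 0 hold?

PUSH -4  [-4]
NEG      [4]
DUP      [4, 4]
SWAP     [4, 4]
STORE 0  [4]
PUSH 7   [4, 7]
GT       [0]
LOAD 0   [0, 4]
LOAD 0   [0, 4, 4]
OVER     [0, 4, 4, 4]
ROT      [0, 4, 4, 4]
LT       [0, 4, 0]
ADD      [0, 4]

4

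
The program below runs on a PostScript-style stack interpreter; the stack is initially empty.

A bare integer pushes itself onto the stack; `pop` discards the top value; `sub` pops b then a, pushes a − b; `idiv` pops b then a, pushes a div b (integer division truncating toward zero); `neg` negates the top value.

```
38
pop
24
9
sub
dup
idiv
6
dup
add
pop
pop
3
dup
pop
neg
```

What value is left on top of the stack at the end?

-3

38    38
pop   (empty)
24    24
9     24 9
sub   15
dup   15 15
idiv  1
6     1 6
dup   1 6 6
add   1 12
pop   1
pop   (empty)
3     3
dup   3 3
pop   3
neg   -3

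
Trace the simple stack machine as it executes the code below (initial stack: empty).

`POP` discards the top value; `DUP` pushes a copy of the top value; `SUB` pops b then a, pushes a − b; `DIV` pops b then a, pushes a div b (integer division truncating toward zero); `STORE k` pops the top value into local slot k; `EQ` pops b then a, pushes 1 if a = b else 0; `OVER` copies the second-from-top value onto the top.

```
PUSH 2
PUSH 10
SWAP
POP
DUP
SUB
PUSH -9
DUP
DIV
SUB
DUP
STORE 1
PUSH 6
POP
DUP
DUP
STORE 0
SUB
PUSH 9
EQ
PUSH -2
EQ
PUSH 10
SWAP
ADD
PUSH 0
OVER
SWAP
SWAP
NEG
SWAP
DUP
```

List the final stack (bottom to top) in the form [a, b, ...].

[10, -10, 0, 0]

PUSH 2  : 2
PUSH 10 : 2 10
SWAP    : 10 2
POP     : 10
DUP     : 10 10
SUB     : 0
PUSH -9 : 0 -9
DUP     : 0 -9 -9
DIV     : 0 1
SUB     : -1
DUP     : -1 -1
STORE 1 : -1
PUSH 6  : -1 6
POP     : -1
DUP     : -1 -1
DUP     : -1 -1 -1
STORE 0 : -1 -1
SUB     : 0
PUSH 9  : 0 9
EQ      : 0
PUSH -2 : 0 -2
EQ      : 0
PUSH 10 : 0 10
SWAP    : 10 0
ADD     : 10
PUSH 0  : 10 0
OVER    : 10 0 10
SWAP    : 10 10 0
SWAP    : 10 0 10
NEG     : 10 0 -10
SWAP    : 10 -10 0
DUP     : 10 -10 0 0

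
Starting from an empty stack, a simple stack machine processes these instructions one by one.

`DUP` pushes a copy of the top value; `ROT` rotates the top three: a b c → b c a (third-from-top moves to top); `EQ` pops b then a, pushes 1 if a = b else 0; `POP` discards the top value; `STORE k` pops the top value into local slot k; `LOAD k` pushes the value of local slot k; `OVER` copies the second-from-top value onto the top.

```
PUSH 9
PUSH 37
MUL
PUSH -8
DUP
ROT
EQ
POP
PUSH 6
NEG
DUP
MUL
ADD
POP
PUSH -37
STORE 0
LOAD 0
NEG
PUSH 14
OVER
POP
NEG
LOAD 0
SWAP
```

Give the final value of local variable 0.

-37

PUSH 9   -> 9
PUSH 37  -> 9 37
MUL      -> 333
PUSH -8  -> 333 -8
DUP      -> 333 -8 -8
ROT      -> -8 -8 333
EQ       -> -8 0
POP      -> -8
PUSH 6   -> -8 6
NEG      -> -8 -6
DUP      -> -8 -6 -6
MUL      -> -8 36
ADD      -> 28
POP      -> (empty)
PUSH -37 -> -37
STORE 0  -> (empty)
LOAD 0   -> -37
NEG      -> 37
PUSH 14  -> 37 14
OVER     -> 37 14 37
POP      -> 37 14
NEG      -> 37 -14
LOAD 0   -> 37 -14 -37
SWAP     -> 37 -37 -14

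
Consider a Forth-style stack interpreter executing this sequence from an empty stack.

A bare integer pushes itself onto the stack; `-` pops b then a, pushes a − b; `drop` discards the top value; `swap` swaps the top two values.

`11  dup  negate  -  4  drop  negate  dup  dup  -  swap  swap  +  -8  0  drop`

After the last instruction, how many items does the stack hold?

11     : 11
dup    : 11 11
negate : 11 -11
-      : 22
4      : 22 4
drop   : 22
negate : -22
dup    : -22 -22
dup    : -22 -22 -22
-      : -22 0
swap   : 0 -22
swap   : -22 0
+      : -22
-8     : -22 -8
0      : -22 -8 0
drop   : -22 -8

2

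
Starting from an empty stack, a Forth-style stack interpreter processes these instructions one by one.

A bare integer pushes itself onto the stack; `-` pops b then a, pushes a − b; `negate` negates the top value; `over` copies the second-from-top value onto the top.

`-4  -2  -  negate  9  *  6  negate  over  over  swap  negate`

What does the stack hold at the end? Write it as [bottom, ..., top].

[18, -6, -6, -18]

-4     -> [-4]
-2     -> [-4, -2]
-      -> [-2]
negate -> [2]
9      -> [2, 9]
*      -> [18]
6      -> [18, 6]
negate -> [18, -6]
over   -> [18, -6, 18]
over   -> [18, -6, 18, -6]
swap   -> [18, -6, -6, 18]
negate -> [18, -6, -6, -18]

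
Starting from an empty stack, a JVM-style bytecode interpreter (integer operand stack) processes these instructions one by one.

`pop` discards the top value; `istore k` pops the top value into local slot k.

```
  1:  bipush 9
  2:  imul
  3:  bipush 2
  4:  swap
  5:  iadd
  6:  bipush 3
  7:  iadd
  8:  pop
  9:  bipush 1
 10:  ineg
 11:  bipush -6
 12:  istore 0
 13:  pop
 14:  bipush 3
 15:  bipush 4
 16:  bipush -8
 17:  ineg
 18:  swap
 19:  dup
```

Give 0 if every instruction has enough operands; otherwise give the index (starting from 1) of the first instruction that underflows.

2

bipush 9 → 9
imul  — needs 2 operands, stack has 1 → underflow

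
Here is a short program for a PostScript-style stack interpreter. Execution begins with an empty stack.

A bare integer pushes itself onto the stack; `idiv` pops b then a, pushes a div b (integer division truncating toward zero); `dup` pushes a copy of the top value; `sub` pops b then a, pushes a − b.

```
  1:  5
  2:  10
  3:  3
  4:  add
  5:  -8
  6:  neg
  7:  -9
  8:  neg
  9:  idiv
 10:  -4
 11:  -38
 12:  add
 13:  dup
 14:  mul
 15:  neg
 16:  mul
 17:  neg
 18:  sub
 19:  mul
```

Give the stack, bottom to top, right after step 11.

[5, 13, 0, -4, -38]

5    → [5]
10   → [5, 10]
3    → [5, 10, 3]
add  → [5, 13]
-8   → [5, 13, -8]
neg  → [5, 13, 8]
-9   → [5, 13, 8, -9]
neg  → [5, 13, 8, 9]
idiv → [5, 13, 0]
-4   → [5, 13, 0, -4]
-38  → [5, 13, 0, -4, -38]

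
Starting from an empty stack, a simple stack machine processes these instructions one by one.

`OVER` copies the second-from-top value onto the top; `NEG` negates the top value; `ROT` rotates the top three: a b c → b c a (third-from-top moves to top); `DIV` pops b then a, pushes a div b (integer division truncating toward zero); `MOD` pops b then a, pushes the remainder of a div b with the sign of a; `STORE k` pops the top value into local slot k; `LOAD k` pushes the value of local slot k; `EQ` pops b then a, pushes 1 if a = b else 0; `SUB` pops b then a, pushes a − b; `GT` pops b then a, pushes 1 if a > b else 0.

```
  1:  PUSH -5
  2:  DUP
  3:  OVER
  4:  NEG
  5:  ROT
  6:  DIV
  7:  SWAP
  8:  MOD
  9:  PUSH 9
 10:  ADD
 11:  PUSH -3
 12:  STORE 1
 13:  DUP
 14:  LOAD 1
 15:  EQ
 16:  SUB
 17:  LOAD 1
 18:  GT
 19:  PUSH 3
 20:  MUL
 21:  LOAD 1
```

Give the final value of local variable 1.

-3

PUSH -5 → -5
DUP     → -5 -5
OVER    → -5 -5 -5
NEG     → -5 -5 5
ROT     → -5 5 -5
DIV     → -5 -1
SWAP    → -1 -5
MOD     → -1
PUSH 9  → -1 9
ADD     → 8
PUSH -3 → 8 -3
STORE 1 → 8
DUP     → 8 8
LOAD 1  → 8 8 -3
EQ      → 8 0
SUB     → 8
LOAD 1  → 8 -3
GT      → 1
PUSH 3  → 1 3
MUL     → 3
LOAD 1  → 3 -3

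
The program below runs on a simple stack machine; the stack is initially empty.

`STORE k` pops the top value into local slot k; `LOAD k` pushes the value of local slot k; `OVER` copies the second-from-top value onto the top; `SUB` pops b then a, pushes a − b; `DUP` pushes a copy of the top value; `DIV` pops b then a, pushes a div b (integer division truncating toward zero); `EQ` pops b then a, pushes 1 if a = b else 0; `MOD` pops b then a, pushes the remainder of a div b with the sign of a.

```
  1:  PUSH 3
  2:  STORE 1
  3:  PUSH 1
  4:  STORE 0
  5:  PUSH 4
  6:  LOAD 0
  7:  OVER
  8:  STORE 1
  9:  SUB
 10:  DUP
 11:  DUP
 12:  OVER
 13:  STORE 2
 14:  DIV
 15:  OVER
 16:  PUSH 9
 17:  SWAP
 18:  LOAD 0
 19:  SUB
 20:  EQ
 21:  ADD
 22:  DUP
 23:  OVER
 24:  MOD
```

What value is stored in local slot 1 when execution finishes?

4

PUSH 3  : [3]
STORE 1 : []
PUSH 1  : [1]
STORE 0 : []
PUSH 4  : [4]
LOAD 0  : [4, 1]
OVER    : [4, 1, 4]
STORE 1 : [4, 1]
SUB     : [3]
DUP     : [3, 3]
DUP     : [3, 3, 3]
OVER    : [3, 3, 3, 3]
STORE 2 : [3, 3, 3]
DIV     : [3, 1]
OVER    : [3, 1, 3]
PUSH 9  : [3, 1, 3, 9]
SWAP    : [3, 1, 9, 3]
LOAD 0  : [3, 1, 9, 3, 1]
SUB     : [3, 1, 9, 2]
EQ      : [3, 1, 0]
ADD     : [3, 1]
DUP     : [3, 1, 1]
OVER    : [3, 1, 1, 1]
MOD     : [3, 1, 0]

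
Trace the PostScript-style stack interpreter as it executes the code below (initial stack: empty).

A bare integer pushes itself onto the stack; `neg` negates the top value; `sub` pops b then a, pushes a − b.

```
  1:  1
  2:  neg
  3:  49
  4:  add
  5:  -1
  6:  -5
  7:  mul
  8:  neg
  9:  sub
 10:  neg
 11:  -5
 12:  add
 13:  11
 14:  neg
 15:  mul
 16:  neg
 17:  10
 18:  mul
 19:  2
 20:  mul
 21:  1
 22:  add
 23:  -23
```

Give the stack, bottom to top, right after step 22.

[-12759]

1   : 1
neg : -1
49  : -1 49
add : 48
-1  : 48 -1
-5  : 48 -1 -5
mul : 48 5
neg : 48 -5
sub : 53
neg : -53
-5  : -53 -5
add : -58
11  : -58 11
neg : -58 -11
mul : 638
neg : -638
10  : -638 10
mul : -6380
2   : -6380 2
mul : -12760
1   : -12760 1
add : -12759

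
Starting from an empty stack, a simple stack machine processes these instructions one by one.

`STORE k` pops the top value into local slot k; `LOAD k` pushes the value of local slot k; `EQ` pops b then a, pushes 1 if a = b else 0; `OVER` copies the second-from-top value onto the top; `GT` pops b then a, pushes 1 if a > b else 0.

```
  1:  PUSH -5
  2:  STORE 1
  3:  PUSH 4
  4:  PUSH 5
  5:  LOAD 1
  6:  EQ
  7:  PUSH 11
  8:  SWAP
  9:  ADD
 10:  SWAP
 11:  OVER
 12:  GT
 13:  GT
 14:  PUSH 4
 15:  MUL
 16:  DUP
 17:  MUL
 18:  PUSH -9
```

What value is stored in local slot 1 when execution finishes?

-5

PUSH -5  -5
STORE 1  (empty)
PUSH 4   4
PUSH 5   4 5
LOAD 1   4 5 -5
EQ       4 0
PUSH 11  4 0 11
SWAP     4 11 0
ADD      4 11
SWAP     11 4
OVER     11 4 11
GT       11 0
GT       1
PUSH 4   1 4
MUL      4
DUP      4 4
MUL      16
PUSH -9  16 -9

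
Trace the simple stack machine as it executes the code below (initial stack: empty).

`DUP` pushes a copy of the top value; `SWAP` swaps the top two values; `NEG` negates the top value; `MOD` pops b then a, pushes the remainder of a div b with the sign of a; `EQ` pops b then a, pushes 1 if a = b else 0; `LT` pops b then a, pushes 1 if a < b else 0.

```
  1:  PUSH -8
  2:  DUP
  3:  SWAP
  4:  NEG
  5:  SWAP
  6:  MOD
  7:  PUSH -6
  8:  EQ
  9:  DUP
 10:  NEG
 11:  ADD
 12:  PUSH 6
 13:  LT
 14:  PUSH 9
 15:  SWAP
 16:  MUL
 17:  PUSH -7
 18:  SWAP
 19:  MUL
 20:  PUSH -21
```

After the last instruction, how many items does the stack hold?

2

PUSH -8  : [-8]
DUP      : [-8, -8]
SWAP     : [-8, -8]
NEG      : [-8, 8]
SWAP     : [8, -8]
MOD      : [0]
PUSH -6  : [0, -6]
EQ       : [0]
DUP      : [0, 0]
NEG      : [0, 0]
ADD      : [0]
PUSH 6   : [0, 6]
LT       : [1]
PUSH 9   : [1, 9]
SWAP     : [9, 1]
MUL      : [9]
PUSH -7  : [9, -7]
SWAP     : [-7, 9]
MUL      : [-63]
PUSH -21 : [-63, -21]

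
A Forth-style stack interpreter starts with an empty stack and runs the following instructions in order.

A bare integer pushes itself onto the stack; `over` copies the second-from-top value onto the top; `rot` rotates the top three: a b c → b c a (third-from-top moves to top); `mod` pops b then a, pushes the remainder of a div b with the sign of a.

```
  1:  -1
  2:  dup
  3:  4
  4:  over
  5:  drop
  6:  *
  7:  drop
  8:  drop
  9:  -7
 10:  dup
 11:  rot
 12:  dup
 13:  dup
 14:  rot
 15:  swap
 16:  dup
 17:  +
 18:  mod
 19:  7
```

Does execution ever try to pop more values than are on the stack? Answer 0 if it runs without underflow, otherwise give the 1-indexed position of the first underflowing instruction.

11

-1   → [-1]
dup  → [-1, -1]
4    → [-1, -1, 4]
over → [-1, -1, 4, -1]
drop → [-1, -1, 4]
*    → [-1, -4]
drop → [-1]
drop → []
-7   → [-7]
dup  → [-7, -7]
rot  — needs 3 operands, stack has 2 → underflow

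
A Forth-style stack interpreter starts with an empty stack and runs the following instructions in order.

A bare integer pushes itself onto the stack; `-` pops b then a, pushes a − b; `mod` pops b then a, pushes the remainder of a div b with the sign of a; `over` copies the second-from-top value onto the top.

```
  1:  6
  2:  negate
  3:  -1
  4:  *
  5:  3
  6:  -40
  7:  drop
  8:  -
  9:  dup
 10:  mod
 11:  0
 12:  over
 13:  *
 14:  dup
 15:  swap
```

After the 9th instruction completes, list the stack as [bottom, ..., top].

[3, 3]

6      → 6
negate → -6
-1     → -6 -1
*      → 6
3      → 6 3
-40    → 6 3 -40
drop   → 6 3
-      → 3
dup    → 3 3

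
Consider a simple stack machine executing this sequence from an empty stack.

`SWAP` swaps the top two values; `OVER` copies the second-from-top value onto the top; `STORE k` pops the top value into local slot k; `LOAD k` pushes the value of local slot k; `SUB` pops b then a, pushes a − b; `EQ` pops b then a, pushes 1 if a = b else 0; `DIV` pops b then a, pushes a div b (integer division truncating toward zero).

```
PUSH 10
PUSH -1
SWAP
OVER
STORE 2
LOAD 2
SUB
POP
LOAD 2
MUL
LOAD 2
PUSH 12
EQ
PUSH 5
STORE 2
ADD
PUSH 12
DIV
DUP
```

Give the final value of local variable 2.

5

PUSH 10  [10]
PUSH -1  [10, -1]
SWAP     [-1, 10]
OVER     [-1, 10, -1]
STORE 2  [-1, 10]
LOAD 2   [-1, 10, -1]
SUB      [-1, 11]
POP      [-1]
LOAD 2   [-1, -1]
MUL      [1]
LOAD 2   [1, -1]
PUSH 12  [1, -1, 12]
EQ       [1, 0]
PUSH 5   [1, 0, 5]
STORE 2  [1, 0]
ADD      [1]
PUSH 12  [1, 12]
DIV      [0]
DUP      [0, 0]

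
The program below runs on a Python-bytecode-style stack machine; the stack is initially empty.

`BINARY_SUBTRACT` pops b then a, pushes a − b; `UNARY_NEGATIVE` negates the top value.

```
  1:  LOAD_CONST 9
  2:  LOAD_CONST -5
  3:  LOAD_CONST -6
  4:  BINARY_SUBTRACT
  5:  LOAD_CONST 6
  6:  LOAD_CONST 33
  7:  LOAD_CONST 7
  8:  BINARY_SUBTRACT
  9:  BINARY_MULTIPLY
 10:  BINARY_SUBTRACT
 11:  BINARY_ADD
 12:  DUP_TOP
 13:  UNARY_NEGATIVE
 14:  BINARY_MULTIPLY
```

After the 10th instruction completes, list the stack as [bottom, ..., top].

LOAD_CONST 9    -> 9
LOAD_CONST -5   -> 9 -5
LOAD_CONST -6   -> 9 -5 -6
BINARY_SUBTRACT -> 9 1
LOAD_CONST 6    -> 9 1 6
LOAD_CONST 33   -> 9 1 6 33
LOAD_CONST 7    -> 9 1 6 33 7
BINARY_SUBTRACT -> 9 1 6 26
BINARY_MULTIPLY -> 9 1 156
BINARY_SUBTRACT -> 9 -155

[9, -155]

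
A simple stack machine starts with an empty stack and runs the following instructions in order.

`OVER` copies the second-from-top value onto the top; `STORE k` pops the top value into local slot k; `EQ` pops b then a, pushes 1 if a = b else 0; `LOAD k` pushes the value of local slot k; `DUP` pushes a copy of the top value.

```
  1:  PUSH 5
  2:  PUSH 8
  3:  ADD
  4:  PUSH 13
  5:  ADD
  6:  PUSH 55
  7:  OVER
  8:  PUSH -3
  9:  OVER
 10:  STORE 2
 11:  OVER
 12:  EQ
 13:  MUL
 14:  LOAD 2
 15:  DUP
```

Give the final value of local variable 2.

PUSH 5  → [5]
PUSH 8  → [5, 8]
ADD     → [13]
PUSH 13 → [13, 13]
ADD     → [26]
PUSH 55 → [26, 55]
OVER    → [26, 55, 26]
PUSH -3 → [26, 55, 26, -3]
OVER    → [26, 55, 26, -3, 26]
STORE 2 → [26, 55, 26, -3]
OVER    → [26, 55, 26, -3, 26]
EQ      → [26, 55, 26, 0]
MUL     → [26, 55, 0]
LOAD 2  → [26, 55, 0, 26]
DUP     → [26, 55, 0, 26, 26]

26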